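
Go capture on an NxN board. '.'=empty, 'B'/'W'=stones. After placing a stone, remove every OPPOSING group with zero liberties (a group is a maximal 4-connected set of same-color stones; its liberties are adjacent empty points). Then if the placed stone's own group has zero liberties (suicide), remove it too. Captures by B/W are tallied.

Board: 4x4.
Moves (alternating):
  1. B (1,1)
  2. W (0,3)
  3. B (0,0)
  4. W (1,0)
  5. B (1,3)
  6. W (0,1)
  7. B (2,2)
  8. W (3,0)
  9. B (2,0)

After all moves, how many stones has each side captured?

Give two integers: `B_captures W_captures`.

Answer: 0 1

Derivation:
Move 1: B@(1,1) -> caps B=0 W=0
Move 2: W@(0,3) -> caps B=0 W=0
Move 3: B@(0,0) -> caps B=0 W=0
Move 4: W@(1,0) -> caps B=0 W=0
Move 5: B@(1,3) -> caps B=0 W=0
Move 6: W@(0,1) -> caps B=0 W=1
Move 7: B@(2,2) -> caps B=0 W=1
Move 8: W@(3,0) -> caps B=0 W=1
Move 9: B@(2,0) -> caps B=0 W=1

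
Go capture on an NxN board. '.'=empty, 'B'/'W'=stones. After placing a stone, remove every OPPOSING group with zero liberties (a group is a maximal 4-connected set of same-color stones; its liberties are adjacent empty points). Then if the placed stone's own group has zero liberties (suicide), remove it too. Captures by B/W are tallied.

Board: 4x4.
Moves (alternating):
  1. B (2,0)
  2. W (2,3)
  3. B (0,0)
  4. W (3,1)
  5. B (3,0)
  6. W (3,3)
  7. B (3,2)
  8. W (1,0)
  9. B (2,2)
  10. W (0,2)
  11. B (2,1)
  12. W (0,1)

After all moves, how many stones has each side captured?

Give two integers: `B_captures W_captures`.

Answer: 1 1

Derivation:
Move 1: B@(2,0) -> caps B=0 W=0
Move 2: W@(2,3) -> caps B=0 W=0
Move 3: B@(0,0) -> caps B=0 W=0
Move 4: W@(3,1) -> caps B=0 W=0
Move 5: B@(3,0) -> caps B=0 W=0
Move 6: W@(3,3) -> caps B=0 W=0
Move 7: B@(3,2) -> caps B=0 W=0
Move 8: W@(1,0) -> caps B=0 W=0
Move 9: B@(2,2) -> caps B=0 W=0
Move 10: W@(0,2) -> caps B=0 W=0
Move 11: B@(2,1) -> caps B=1 W=0
Move 12: W@(0,1) -> caps B=1 W=1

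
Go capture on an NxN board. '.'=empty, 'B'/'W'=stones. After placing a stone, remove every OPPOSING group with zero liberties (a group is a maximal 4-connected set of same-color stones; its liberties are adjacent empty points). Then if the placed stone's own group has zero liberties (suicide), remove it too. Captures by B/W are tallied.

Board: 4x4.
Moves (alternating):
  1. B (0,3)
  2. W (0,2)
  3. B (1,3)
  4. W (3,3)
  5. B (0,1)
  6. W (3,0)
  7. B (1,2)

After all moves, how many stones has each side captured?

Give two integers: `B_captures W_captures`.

Answer: 1 0

Derivation:
Move 1: B@(0,3) -> caps B=0 W=0
Move 2: W@(0,2) -> caps B=0 W=0
Move 3: B@(1,3) -> caps B=0 W=0
Move 4: W@(3,3) -> caps B=0 W=0
Move 5: B@(0,1) -> caps B=0 W=0
Move 6: W@(3,0) -> caps B=0 W=0
Move 7: B@(1,2) -> caps B=1 W=0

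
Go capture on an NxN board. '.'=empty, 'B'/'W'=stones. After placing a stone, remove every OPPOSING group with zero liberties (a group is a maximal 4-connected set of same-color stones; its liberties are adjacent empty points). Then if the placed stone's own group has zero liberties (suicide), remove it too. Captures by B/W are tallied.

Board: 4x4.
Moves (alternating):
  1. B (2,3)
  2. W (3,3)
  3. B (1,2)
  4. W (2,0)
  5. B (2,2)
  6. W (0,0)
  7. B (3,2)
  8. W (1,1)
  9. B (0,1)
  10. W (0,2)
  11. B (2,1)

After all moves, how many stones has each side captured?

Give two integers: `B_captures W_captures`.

Move 1: B@(2,3) -> caps B=0 W=0
Move 2: W@(3,3) -> caps B=0 W=0
Move 3: B@(1,2) -> caps B=0 W=0
Move 4: W@(2,0) -> caps B=0 W=0
Move 5: B@(2,2) -> caps B=0 W=0
Move 6: W@(0,0) -> caps B=0 W=0
Move 7: B@(3,2) -> caps B=1 W=0
Move 8: W@(1,1) -> caps B=1 W=0
Move 9: B@(0,1) -> caps B=1 W=0
Move 10: W@(0,2) -> caps B=1 W=1
Move 11: B@(2,1) -> caps B=1 W=1

Answer: 1 1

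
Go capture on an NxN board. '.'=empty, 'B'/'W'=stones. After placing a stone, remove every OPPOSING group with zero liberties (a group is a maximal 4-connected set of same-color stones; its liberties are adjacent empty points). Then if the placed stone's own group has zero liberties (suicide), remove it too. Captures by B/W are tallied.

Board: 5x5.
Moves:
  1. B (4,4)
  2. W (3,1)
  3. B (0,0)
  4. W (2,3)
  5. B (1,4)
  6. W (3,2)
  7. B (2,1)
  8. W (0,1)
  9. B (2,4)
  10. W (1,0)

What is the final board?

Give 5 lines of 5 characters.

Answer: .W...
W...B
.B.WB
.WW..
....B

Derivation:
Move 1: B@(4,4) -> caps B=0 W=0
Move 2: W@(3,1) -> caps B=0 W=0
Move 3: B@(0,0) -> caps B=0 W=0
Move 4: W@(2,3) -> caps B=0 W=0
Move 5: B@(1,4) -> caps B=0 W=0
Move 6: W@(3,2) -> caps B=0 W=0
Move 7: B@(2,1) -> caps B=0 W=0
Move 8: W@(0,1) -> caps B=0 W=0
Move 9: B@(2,4) -> caps B=0 W=0
Move 10: W@(1,0) -> caps B=0 W=1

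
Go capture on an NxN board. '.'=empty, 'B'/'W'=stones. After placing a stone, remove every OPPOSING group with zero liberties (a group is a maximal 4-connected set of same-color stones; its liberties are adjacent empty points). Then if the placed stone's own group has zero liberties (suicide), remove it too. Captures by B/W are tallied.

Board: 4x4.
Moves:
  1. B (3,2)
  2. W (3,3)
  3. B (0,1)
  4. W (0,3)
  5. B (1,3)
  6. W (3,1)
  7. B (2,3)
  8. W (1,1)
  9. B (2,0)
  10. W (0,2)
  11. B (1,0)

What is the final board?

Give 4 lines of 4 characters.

Answer: .BWW
BW.B
B..B
.WB.

Derivation:
Move 1: B@(3,2) -> caps B=0 W=0
Move 2: W@(3,3) -> caps B=0 W=0
Move 3: B@(0,1) -> caps B=0 W=0
Move 4: W@(0,3) -> caps B=0 W=0
Move 5: B@(1,3) -> caps B=0 W=0
Move 6: W@(3,1) -> caps B=0 W=0
Move 7: B@(2,3) -> caps B=1 W=0
Move 8: W@(1,1) -> caps B=1 W=0
Move 9: B@(2,0) -> caps B=1 W=0
Move 10: W@(0,2) -> caps B=1 W=0
Move 11: B@(1,0) -> caps B=1 W=0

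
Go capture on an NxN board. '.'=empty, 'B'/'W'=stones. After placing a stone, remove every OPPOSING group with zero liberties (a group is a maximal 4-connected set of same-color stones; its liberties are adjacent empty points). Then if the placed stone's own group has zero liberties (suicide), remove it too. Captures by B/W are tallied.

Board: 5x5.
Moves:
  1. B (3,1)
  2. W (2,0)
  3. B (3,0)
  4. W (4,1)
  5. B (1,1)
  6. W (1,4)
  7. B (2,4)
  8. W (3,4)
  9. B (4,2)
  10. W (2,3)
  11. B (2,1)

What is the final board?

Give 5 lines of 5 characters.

Answer: .....
.B..W
WB.W.
BB..W
.WB..

Derivation:
Move 1: B@(3,1) -> caps B=0 W=0
Move 2: W@(2,0) -> caps B=0 W=0
Move 3: B@(3,0) -> caps B=0 W=0
Move 4: W@(4,1) -> caps B=0 W=0
Move 5: B@(1,1) -> caps B=0 W=0
Move 6: W@(1,4) -> caps B=0 W=0
Move 7: B@(2,4) -> caps B=0 W=0
Move 8: W@(3,4) -> caps B=0 W=0
Move 9: B@(4,2) -> caps B=0 W=0
Move 10: W@(2,3) -> caps B=0 W=1
Move 11: B@(2,1) -> caps B=0 W=1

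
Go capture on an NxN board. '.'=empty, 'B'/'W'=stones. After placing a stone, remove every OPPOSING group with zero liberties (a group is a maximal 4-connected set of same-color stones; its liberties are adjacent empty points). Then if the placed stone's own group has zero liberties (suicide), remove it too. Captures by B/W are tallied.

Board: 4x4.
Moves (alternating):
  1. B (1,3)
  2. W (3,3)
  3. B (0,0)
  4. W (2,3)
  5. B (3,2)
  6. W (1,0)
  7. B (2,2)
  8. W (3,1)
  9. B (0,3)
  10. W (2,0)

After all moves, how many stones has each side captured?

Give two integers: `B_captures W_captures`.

Move 1: B@(1,3) -> caps B=0 W=0
Move 2: W@(3,3) -> caps B=0 W=0
Move 3: B@(0,0) -> caps B=0 W=0
Move 4: W@(2,3) -> caps B=0 W=0
Move 5: B@(3,2) -> caps B=0 W=0
Move 6: W@(1,0) -> caps B=0 W=0
Move 7: B@(2,2) -> caps B=2 W=0
Move 8: W@(3,1) -> caps B=2 W=0
Move 9: B@(0,3) -> caps B=2 W=0
Move 10: W@(2,0) -> caps B=2 W=0

Answer: 2 0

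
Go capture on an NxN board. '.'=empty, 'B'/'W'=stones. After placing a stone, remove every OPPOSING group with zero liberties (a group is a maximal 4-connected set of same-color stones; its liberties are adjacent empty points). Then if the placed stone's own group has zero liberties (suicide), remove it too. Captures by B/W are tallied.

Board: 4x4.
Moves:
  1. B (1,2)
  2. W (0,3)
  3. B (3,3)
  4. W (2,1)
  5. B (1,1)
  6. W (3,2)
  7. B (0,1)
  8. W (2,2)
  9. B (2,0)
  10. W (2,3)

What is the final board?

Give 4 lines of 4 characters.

Answer: .B.W
.BB.
BWWW
..W.

Derivation:
Move 1: B@(1,2) -> caps B=0 W=0
Move 2: W@(0,3) -> caps B=0 W=0
Move 3: B@(3,3) -> caps B=0 W=0
Move 4: W@(2,1) -> caps B=0 W=0
Move 5: B@(1,1) -> caps B=0 W=0
Move 6: W@(3,2) -> caps B=0 W=0
Move 7: B@(0,1) -> caps B=0 W=0
Move 8: W@(2,2) -> caps B=0 W=0
Move 9: B@(2,0) -> caps B=0 W=0
Move 10: W@(2,3) -> caps B=0 W=1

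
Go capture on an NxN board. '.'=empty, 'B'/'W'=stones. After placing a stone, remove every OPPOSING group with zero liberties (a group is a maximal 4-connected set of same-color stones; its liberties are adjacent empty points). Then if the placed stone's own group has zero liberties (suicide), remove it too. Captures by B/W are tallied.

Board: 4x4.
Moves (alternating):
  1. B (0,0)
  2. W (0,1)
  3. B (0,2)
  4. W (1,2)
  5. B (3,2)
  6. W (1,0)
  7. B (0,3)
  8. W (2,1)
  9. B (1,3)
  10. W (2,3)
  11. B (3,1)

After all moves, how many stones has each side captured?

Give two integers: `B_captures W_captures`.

Answer: 0 4

Derivation:
Move 1: B@(0,0) -> caps B=0 W=0
Move 2: W@(0,1) -> caps B=0 W=0
Move 3: B@(0,2) -> caps B=0 W=0
Move 4: W@(1,2) -> caps B=0 W=0
Move 5: B@(3,2) -> caps B=0 W=0
Move 6: W@(1,0) -> caps B=0 W=1
Move 7: B@(0,3) -> caps B=0 W=1
Move 8: W@(2,1) -> caps B=0 W=1
Move 9: B@(1,3) -> caps B=0 W=1
Move 10: W@(2,3) -> caps B=0 W=4
Move 11: B@(3,1) -> caps B=0 W=4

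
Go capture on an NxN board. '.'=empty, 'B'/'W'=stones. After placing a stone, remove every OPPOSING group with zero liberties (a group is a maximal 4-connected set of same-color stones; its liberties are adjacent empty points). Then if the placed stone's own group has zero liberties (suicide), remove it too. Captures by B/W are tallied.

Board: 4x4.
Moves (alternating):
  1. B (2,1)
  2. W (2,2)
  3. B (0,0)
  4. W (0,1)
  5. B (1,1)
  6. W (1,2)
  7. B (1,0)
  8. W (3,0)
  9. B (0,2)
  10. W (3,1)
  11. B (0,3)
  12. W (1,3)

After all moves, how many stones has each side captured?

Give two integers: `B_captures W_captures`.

Move 1: B@(2,1) -> caps B=0 W=0
Move 2: W@(2,2) -> caps B=0 W=0
Move 3: B@(0,0) -> caps B=0 W=0
Move 4: W@(0,1) -> caps B=0 W=0
Move 5: B@(1,1) -> caps B=0 W=0
Move 6: W@(1,2) -> caps B=0 W=0
Move 7: B@(1,0) -> caps B=0 W=0
Move 8: W@(3,0) -> caps B=0 W=0
Move 9: B@(0,2) -> caps B=1 W=0
Move 10: W@(3,1) -> caps B=1 W=0
Move 11: B@(0,3) -> caps B=1 W=0
Move 12: W@(1,3) -> caps B=1 W=0

Answer: 1 0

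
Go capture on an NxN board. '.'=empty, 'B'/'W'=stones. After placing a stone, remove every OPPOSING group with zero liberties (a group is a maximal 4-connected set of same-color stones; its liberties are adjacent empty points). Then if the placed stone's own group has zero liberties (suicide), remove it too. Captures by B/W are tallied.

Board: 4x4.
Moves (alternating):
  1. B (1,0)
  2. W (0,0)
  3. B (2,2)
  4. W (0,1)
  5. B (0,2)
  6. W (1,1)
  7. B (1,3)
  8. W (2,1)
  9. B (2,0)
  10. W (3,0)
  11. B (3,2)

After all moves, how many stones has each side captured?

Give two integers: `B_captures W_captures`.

Answer: 0 2

Derivation:
Move 1: B@(1,0) -> caps B=0 W=0
Move 2: W@(0,0) -> caps B=0 W=0
Move 3: B@(2,2) -> caps B=0 W=0
Move 4: W@(0,1) -> caps B=0 W=0
Move 5: B@(0,2) -> caps B=0 W=0
Move 6: W@(1,1) -> caps B=0 W=0
Move 7: B@(1,3) -> caps B=0 W=0
Move 8: W@(2,1) -> caps B=0 W=0
Move 9: B@(2,0) -> caps B=0 W=0
Move 10: W@(3,0) -> caps B=0 W=2
Move 11: B@(3,2) -> caps B=0 W=2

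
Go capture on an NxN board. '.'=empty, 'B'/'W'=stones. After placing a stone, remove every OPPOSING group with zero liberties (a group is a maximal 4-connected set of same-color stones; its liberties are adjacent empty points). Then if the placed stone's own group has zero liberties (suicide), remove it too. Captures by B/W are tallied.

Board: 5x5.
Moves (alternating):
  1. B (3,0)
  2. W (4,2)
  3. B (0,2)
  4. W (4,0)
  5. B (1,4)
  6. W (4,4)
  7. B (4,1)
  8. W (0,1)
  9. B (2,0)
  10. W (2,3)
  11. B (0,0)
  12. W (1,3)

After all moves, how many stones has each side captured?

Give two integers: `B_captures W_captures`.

Answer: 1 0

Derivation:
Move 1: B@(3,0) -> caps B=0 W=0
Move 2: W@(4,2) -> caps B=0 W=0
Move 3: B@(0,2) -> caps B=0 W=0
Move 4: W@(4,0) -> caps B=0 W=0
Move 5: B@(1,4) -> caps B=0 W=0
Move 6: W@(4,4) -> caps B=0 W=0
Move 7: B@(4,1) -> caps B=1 W=0
Move 8: W@(0,1) -> caps B=1 W=0
Move 9: B@(2,0) -> caps B=1 W=0
Move 10: W@(2,3) -> caps B=1 W=0
Move 11: B@(0,0) -> caps B=1 W=0
Move 12: W@(1,3) -> caps B=1 W=0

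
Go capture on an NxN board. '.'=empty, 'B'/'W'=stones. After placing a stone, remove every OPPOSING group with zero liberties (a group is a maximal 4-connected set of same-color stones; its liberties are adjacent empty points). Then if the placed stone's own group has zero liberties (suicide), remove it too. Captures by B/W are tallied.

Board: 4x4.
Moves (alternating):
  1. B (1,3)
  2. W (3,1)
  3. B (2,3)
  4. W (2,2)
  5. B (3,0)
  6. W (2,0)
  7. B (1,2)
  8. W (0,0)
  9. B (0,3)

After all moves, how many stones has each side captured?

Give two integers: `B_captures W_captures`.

Move 1: B@(1,3) -> caps B=0 W=0
Move 2: W@(3,1) -> caps B=0 W=0
Move 3: B@(2,3) -> caps B=0 W=0
Move 4: W@(2,2) -> caps B=0 W=0
Move 5: B@(3,0) -> caps B=0 W=0
Move 6: W@(2,0) -> caps B=0 W=1
Move 7: B@(1,2) -> caps B=0 W=1
Move 8: W@(0,0) -> caps B=0 W=1
Move 9: B@(0,3) -> caps B=0 W=1

Answer: 0 1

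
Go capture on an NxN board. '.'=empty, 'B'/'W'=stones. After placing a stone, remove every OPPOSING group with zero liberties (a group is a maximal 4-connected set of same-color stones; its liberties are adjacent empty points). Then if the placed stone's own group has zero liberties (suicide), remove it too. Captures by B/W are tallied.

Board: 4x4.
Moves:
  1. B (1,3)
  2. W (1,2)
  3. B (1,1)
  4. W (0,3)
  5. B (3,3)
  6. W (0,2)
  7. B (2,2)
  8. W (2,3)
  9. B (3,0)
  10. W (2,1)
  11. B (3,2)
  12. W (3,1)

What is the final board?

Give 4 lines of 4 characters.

Move 1: B@(1,3) -> caps B=0 W=0
Move 2: W@(1,2) -> caps B=0 W=0
Move 3: B@(1,1) -> caps B=0 W=0
Move 4: W@(0,3) -> caps B=0 W=0
Move 5: B@(3,3) -> caps B=0 W=0
Move 6: W@(0,2) -> caps B=0 W=0
Move 7: B@(2,2) -> caps B=0 W=0
Move 8: W@(2,3) -> caps B=0 W=1
Move 9: B@(3,0) -> caps B=0 W=1
Move 10: W@(2,1) -> caps B=0 W=1
Move 11: B@(3,2) -> caps B=0 W=1
Move 12: W@(3,1) -> caps B=0 W=4

Answer: ..WW
.BW.
.W.W
BW..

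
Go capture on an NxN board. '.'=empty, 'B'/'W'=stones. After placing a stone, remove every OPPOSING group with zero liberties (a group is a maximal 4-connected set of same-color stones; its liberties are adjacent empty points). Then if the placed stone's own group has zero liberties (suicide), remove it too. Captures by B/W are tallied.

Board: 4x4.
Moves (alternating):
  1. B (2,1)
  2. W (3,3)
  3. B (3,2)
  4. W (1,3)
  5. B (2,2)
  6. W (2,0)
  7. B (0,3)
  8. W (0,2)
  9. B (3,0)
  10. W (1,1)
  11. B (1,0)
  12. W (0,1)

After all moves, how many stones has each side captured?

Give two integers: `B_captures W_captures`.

Answer: 1 1

Derivation:
Move 1: B@(2,1) -> caps B=0 W=0
Move 2: W@(3,3) -> caps B=0 W=0
Move 3: B@(3,2) -> caps B=0 W=0
Move 4: W@(1,3) -> caps B=0 W=0
Move 5: B@(2,2) -> caps B=0 W=0
Move 6: W@(2,0) -> caps B=0 W=0
Move 7: B@(0,3) -> caps B=0 W=0
Move 8: W@(0,2) -> caps B=0 W=1
Move 9: B@(3,0) -> caps B=0 W=1
Move 10: W@(1,1) -> caps B=0 W=1
Move 11: B@(1,0) -> caps B=1 W=1
Move 12: W@(0,1) -> caps B=1 W=1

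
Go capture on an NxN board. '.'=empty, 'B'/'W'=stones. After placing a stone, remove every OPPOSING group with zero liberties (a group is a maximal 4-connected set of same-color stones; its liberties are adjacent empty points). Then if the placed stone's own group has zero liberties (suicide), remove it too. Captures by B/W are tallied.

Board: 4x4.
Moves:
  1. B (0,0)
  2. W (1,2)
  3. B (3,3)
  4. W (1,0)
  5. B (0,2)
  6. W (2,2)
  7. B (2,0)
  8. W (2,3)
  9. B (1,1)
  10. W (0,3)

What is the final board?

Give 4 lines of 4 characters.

Move 1: B@(0,0) -> caps B=0 W=0
Move 2: W@(1,2) -> caps B=0 W=0
Move 3: B@(3,3) -> caps B=0 W=0
Move 4: W@(1,0) -> caps B=0 W=0
Move 5: B@(0,2) -> caps B=0 W=0
Move 6: W@(2,2) -> caps B=0 W=0
Move 7: B@(2,0) -> caps B=0 W=0
Move 8: W@(2,3) -> caps B=0 W=0
Move 9: B@(1,1) -> caps B=1 W=0
Move 10: W@(0,3) -> caps B=1 W=0

Answer: B.BW
.BW.
B.WW
...B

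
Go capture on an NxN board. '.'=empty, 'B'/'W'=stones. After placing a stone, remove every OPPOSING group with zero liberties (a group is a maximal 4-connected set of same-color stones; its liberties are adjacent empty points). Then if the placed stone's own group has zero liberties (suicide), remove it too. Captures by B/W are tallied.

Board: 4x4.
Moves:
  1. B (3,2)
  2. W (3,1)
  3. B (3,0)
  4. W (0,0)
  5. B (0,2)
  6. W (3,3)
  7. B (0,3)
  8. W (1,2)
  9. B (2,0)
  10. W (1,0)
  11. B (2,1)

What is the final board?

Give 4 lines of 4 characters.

Answer: W.BB
W.W.
BB..
B.BW

Derivation:
Move 1: B@(3,2) -> caps B=0 W=0
Move 2: W@(3,1) -> caps B=0 W=0
Move 3: B@(3,0) -> caps B=0 W=0
Move 4: W@(0,0) -> caps B=0 W=0
Move 5: B@(0,2) -> caps B=0 W=0
Move 6: W@(3,3) -> caps B=0 W=0
Move 7: B@(0,3) -> caps B=0 W=0
Move 8: W@(1,2) -> caps B=0 W=0
Move 9: B@(2,0) -> caps B=0 W=0
Move 10: W@(1,0) -> caps B=0 W=0
Move 11: B@(2,1) -> caps B=1 W=0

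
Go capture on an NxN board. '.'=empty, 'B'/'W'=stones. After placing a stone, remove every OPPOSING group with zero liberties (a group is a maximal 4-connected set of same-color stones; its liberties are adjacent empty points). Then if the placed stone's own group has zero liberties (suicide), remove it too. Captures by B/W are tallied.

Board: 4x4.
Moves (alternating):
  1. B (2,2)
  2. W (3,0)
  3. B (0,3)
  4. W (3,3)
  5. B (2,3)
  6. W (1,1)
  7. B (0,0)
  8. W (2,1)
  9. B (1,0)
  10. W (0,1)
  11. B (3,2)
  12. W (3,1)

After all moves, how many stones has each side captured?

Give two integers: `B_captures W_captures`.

Answer: 1 0

Derivation:
Move 1: B@(2,2) -> caps B=0 W=0
Move 2: W@(3,0) -> caps B=0 W=0
Move 3: B@(0,3) -> caps B=0 W=0
Move 4: W@(3,3) -> caps B=0 W=0
Move 5: B@(2,3) -> caps B=0 W=0
Move 6: W@(1,1) -> caps B=0 W=0
Move 7: B@(0,0) -> caps B=0 W=0
Move 8: W@(2,1) -> caps B=0 W=0
Move 9: B@(1,0) -> caps B=0 W=0
Move 10: W@(0,1) -> caps B=0 W=0
Move 11: B@(3,2) -> caps B=1 W=0
Move 12: W@(3,1) -> caps B=1 W=0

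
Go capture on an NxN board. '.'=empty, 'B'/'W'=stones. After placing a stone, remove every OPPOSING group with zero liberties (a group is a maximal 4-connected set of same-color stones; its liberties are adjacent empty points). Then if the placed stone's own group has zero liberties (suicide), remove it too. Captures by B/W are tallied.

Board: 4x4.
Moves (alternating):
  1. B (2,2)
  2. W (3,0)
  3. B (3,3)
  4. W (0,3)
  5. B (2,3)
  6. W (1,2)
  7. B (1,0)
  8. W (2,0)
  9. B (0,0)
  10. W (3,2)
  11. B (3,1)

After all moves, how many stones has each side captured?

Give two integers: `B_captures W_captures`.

Answer: 1 0

Derivation:
Move 1: B@(2,2) -> caps B=0 W=0
Move 2: W@(3,0) -> caps B=0 W=0
Move 3: B@(3,3) -> caps B=0 W=0
Move 4: W@(0,3) -> caps B=0 W=0
Move 5: B@(2,3) -> caps B=0 W=0
Move 6: W@(1,2) -> caps B=0 W=0
Move 7: B@(1,0) -> caps B=0 W=0
Move 8: W@(2,0) -> caps B=0 W=0
Move 9: B@(0,0) -> caps B=0 W=0
Move 10: W@(3,2) -> caps B=0 W=0
Move 11: B@(3,1) -> caps B=1 W=0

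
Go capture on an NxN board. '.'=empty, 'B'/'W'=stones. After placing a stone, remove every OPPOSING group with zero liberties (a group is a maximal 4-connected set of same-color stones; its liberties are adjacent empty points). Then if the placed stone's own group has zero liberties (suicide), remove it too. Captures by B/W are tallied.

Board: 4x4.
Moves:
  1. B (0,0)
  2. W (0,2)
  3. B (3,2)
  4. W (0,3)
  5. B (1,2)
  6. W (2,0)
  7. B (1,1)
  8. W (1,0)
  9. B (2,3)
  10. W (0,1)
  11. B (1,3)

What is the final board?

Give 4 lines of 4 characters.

Answer: .WWW
WBBB
W..B
..B.

Derivation:
Move 1: B@(0,0) -> caps B=0 W=0
Move 2: W@(0,2) -> caps B=0 W=0
Move 3: B@(3,2) -> caps B=0 W=0
Move 4: W@(0,3) -> caps B=0 W=0
Move 5: B@(1,2) -> caps B=0 W=0
Move 6: W@(2,0) -> caps B=0 W=0
Move 7: B@(1,1) -> caps B=0 W=0
Move 8: W@(1,0) -> caps B=0 W=0
Move 9: B@(2,3) -> caps B=0 W=0
Move 10: W@(0,1) -> caps B=0 W=1
Move 11: B@(1,3) -> caps B=0 W=1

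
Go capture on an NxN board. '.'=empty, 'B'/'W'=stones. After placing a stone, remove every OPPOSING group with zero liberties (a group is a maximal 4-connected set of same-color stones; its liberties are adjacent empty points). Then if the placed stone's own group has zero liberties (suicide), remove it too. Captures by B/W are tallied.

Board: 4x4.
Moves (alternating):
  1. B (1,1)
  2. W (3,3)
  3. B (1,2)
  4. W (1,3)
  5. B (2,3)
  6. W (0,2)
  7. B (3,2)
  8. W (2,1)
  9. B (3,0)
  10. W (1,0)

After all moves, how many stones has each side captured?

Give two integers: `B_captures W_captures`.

Move 1: B@(1,1) -> caps B=0 W=0
Move 2: W@(3,3) -> caps B=0 W=0
Move 3: B@(1,2) -> caps B=0 W=0
Move 4: W@(1,3) -> caps B=0 W=0
Move 5: B@(2,3) -> caps B=0 W=0
Move 6: W@(0,2) -> caps B=0 W=0
Move 7: B@(3,2) -> caps B=1 W=0
Move 8: W@(2,1) -> caps B=1 W=0
Move 9: B@(3,0) -> caps B=1 W=0
Move 10: W@(1,0) -> caps B=1 W=0

Answer: 1 0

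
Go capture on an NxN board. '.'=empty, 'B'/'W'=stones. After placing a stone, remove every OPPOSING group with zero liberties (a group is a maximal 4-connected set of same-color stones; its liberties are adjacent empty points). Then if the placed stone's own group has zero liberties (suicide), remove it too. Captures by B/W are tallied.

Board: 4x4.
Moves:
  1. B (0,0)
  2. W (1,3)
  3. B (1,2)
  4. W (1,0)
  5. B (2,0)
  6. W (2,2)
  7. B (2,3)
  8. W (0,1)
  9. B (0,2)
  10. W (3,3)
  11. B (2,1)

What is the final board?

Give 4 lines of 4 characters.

Answer: .WB.
W.BW
BBW.
...W

Derivation:
Move 1: B@(0,0) -> caps B=0 W=0
Move 2: W@(1,3) -> caps B=0 W=0
Move 3: B@(1,2) -> caps B=0 W=0
Move 4: W@(1,0) -> caps B=0 W=0
Move 5: B@(2,0) -> caps B=0 W=0
Move 6: W@(2,2) -> caps B=0 W=0
Move 7: B@(2,3) -> caps B=0 W=0
Move 8: W@(0,1) -> caps B=0 W=1
Move 9: B@(0,2) -> caps B=0 W=1
Move 10: W@(3,3) -> caps B=0 W=2
Move 11: B@(2,1) -> caps B=0 W=2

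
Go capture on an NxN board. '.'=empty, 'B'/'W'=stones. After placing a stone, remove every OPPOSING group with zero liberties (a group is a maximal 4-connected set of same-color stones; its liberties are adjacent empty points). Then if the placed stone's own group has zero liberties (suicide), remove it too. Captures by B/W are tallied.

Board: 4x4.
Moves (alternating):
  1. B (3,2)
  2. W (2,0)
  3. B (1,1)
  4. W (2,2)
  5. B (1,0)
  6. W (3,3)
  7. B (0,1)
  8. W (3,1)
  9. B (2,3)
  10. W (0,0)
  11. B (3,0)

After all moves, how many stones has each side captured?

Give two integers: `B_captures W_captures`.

Move 1: B@(3,2) -> caps B=0 W=0
Move 2: W@(2,0) -> caps B=0 W=0
Move 3: B@(1,1) -> caps B=0 W=0
Move 4: W@(2,2) -> caps B=0 W=0
Move 5: B@(1,0) -> caps B=0 W=0
Move 6: W@(3,3) -> caps B=0 W=0
Move 7: B@(0,1) -> caps B=0 W=0
Move 8: W@(3,1) -> caps B=0 W=1
Move 9: B@(2,3) -> caps B=0 W=1
Move 10: W@(0,0) -> caps B=0 W=1
Move 11: B@(3,0) -> caps B=0 W=1

Answer: 0 1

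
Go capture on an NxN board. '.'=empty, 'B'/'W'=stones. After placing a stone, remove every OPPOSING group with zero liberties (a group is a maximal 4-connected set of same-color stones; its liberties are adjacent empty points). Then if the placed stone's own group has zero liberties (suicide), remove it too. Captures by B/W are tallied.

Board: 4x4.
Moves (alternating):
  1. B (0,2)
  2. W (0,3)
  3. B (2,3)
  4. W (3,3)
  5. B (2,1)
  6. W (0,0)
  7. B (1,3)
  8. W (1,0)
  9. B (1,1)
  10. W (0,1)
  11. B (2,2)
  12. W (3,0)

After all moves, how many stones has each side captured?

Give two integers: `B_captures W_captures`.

Answer: 1 0

Derivation:
Move 1: B@(0,2) -> caps B=0 W=0
Move 2: W@(0,3) -> caps B=0 W=0
Move 3: B@(2,3) -> caps B=0 W=0
Move 4: W@(3,3) -> caps B=0 W=0
Move 5: B@(2,1) -> caps B=0 W=0
Move 6: W@(0,0) -> caps B=0 W=0
Move 7: B@(1,3) -> caps B=1 W=0
Move 8: W@(1,0) -> caps B=1 W=0
Move 9: B@(1,1) -> caps B=1 W=0
Move 10: W@(0,1) -> caps B=1 W=0
Move 11: B@(2,2) -> caps B=1 W=0
Move 12: W@(3,0) -> caps B=1 W=0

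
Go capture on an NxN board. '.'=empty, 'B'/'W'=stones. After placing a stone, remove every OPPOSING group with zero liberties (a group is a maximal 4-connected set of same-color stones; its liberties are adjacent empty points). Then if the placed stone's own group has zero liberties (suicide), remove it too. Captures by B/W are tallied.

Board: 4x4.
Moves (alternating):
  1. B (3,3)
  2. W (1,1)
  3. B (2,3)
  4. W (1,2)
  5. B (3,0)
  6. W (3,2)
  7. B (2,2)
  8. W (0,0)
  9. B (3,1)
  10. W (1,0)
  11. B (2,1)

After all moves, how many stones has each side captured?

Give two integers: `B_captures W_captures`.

Answer: 1 0

Derivation:
Move 1: B@(3,3) -> caps B=0 W=0
Move 2: W@(1,1) -> caps B=0 W=0
Move 3: B@(2,3) -> caps B=0 W=0
Move 4: W@(1,2) -> caps B=0 W=0
Move 5: B@(3,0) -> caps B=0 W=0
Move 6: W@(3,2) -> caps B=0 W=0
Move 7: B@(2,2) -> caps B=0 W=0
Move 8: W@(0,0) -> caps B=0 W=0
Move 9: B@(3,1) -> caps B=1 W=0
Move 10: W@(1,0) -> caps B=1 W=0
Move 11: B@(2,1) -> caps B=1 W=0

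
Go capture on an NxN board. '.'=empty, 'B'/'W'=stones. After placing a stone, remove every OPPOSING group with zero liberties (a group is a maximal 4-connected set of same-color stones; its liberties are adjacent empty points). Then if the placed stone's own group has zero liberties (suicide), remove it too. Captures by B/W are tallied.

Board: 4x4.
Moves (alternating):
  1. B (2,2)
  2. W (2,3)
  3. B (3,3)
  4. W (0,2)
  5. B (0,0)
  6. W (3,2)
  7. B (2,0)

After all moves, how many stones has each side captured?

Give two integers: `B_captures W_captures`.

Move 1: B@(2,2) -> caps B=0 W=0
Move 2: W@(2,3) -> caps B=0 W=0
Move 3: B@(3,3) -> caps B=0 W=0
Move 4: W@(0,2) -> caps B=0 W=0
Move 5: B@(0,0) -> caps B=0 W=0
Move 6: W@(3,2) -> caps B=0 W=1
Move 7: B@(2,0) -> caps B=0 W=1

Answer: 0 1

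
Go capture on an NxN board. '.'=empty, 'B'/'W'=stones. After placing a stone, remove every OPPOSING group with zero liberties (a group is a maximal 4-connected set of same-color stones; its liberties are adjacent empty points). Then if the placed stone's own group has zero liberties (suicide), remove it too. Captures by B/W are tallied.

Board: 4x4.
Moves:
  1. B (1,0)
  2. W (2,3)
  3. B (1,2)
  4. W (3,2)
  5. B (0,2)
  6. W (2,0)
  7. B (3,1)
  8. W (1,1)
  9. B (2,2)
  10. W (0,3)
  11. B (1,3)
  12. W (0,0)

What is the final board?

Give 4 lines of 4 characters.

Answer: W.B.
.WBB
W.BW
.BW.

Derivation:
Move 1: B@(1,0) -> caps B=0 W=0
Move 2: W@(2,3) -> caps B=0 W=0
Move 3: B@(1,2) -> caps B=0 W=0
Move 4: W@(3,2) -> caps B=0 W=0
Move 5: B@(0,2) -> caps B=0 W=0
Move 6: W@(2,0) -> caps B=0 W=0
Move 7: B@(3,1) -> caps B=0 W=0
Move 8: W@(1,1) -> caps B=0 W=0
Move 9: B@(2,2) -> caps B=0 W=0
Move 10: W@(0,3) -> caps B=0 W=0
Move 11: B@(1,3) -> caps B=1 W=0
Move 12: W@(0,0) -> caps B=1 W=1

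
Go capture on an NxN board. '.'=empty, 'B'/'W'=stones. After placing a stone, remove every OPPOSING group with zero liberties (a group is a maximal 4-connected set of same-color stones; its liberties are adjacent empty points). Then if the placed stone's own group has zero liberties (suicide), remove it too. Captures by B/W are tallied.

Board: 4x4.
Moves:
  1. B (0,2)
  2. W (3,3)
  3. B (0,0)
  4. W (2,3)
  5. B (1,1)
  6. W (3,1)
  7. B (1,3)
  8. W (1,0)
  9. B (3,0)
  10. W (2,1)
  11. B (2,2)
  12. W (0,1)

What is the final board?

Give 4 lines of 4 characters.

Move 1: B@(0,2) -> caps B=0 W=0
Move 2: W@(3,3) -> caps B=0 W=0
Move 3: B@(0,0) -> caps B=0 W=0
Move 4: W@(2,3) -> caps B=0 W=0
Move 5: B@(1,1) -> caps B=0 W=0
Move 6: W@(3,1) -> caps B=0 W=0
Move 7: B@(1,3) -> caps B=0 W=0
Move 8: W@(1,0) -> caps B=0 W=0
Move 9: B@(3,0) -> caps B=0 W=0
Move 10: W@(2,1) -> caps B=0 W=0
Move 11: B@(2,2) -> caps B=0 W=0
Move 12: W@(0,1) -> caps B=0 W=1

Answer: .WB.
WB.B
.WBW
BW.W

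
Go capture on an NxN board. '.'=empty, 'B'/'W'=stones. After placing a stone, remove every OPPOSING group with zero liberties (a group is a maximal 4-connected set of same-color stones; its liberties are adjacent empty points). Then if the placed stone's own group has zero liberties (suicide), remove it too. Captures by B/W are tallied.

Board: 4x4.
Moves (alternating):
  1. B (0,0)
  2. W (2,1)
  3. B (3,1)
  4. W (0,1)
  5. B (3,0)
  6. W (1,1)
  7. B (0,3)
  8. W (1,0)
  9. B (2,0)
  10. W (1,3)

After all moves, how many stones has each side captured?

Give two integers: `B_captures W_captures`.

Move 1: B@(0,0) -> caps B=0 W=0
Move 2: W@(2,1) -> caps B=0 W=0
Move 3: B@(3,1) -> caps B=0 W=0
Move 4: W@(0,1) -> caps B=0 W=0
Move 5: B@(3,0) -> caps B=0 W=0
Move 6: W@(1,1) -> caps B=0 W=0
Move 7: B@(0,3) -> caps B=0 W=0
Move 8: W@(1,0) -> caps B=0 W=1
Move 9: B@(2,0) -> caps B=0 W=1
Move 10: W@(1,3) -> caps B=0 W=1

Answer: 0 1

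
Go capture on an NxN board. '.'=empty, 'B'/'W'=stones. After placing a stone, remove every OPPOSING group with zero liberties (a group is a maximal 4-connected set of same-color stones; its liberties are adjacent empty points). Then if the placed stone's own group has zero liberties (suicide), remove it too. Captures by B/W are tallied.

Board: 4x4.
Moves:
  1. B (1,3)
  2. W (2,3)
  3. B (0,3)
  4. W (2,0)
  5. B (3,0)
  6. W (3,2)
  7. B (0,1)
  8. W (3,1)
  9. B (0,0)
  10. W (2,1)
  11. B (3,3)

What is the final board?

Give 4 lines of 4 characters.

Move 1: B@(1,3) -> caps B=0 W=0
Move 2: W@(2,3) -> caps B=0 W=0
Move 3: B@(0,3) -> caps B=0 W=0
Move 4: W@(2,0) -> caps B=0 W=0
Move 5: B@(3,0) -> caps B=0 W=0
Move 6: W@(3,2) -> caps B=0 W=0
Move 7: B@(0,1) -> caps B=0 W=0
Move 8: W@(3,1) -> caps B=0 W=1
Move 9: B@(0,0) -> caps B=0 W=1
Move 10: W@(2,1) -> caps B=0 W=1
Move 11: B@(3,3) -> caps B=0 W=1

Answer: BB.B
...B
WW.W
.WW.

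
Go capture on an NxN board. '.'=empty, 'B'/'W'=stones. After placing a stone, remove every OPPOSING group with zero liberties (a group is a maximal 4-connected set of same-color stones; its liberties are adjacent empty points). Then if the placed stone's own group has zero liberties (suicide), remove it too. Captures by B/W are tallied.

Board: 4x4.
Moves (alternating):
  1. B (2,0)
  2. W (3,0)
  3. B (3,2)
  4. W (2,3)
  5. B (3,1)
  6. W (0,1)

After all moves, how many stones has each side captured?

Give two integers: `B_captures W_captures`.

Move 1: B@(2,0) -> caps B=0 W=0
Move 2: W@(3,0) -> caps B=0 W=0
Move 3: B@(3,2) -> caps B=0 W=0
Move 4: W@(2,3) -> caps B=0 W=0
Move 5: B@(3,1) -> caps B=1 W=0
Move 6: W@(0,1) -> caps B=1 W=0

Answer: 1 0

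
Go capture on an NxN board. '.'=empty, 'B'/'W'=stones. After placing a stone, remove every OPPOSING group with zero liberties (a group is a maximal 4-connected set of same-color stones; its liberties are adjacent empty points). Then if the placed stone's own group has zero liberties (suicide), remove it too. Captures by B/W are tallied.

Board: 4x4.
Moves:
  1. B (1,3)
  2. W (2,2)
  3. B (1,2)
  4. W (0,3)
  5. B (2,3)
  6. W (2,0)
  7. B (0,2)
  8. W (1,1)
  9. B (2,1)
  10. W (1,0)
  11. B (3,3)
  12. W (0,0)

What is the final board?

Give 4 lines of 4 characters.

Move 1: B@(1,3) -> caps B=0 W=0
Move 2: W@(2,2) -> caps B=0 W=0
Move 3: B@(1,2) -> caps B=0 W=0
Move 4: W@(0,3) -> caps B=0 W=0
Move 5: B@(2,3) -> caps B=0 W=0
Move 6: W@(2,0) -> caps B=0 W=0
Move 7: B@(0,2) -> caps B=1 W=0
Move 8: W@(1,1) -> caps B=1 W=0
Move 9: B@(2,1) -> caps B=1 W=0
Move 10: W@(1,0) -> caps B=1 W=0
Move 11: B@(3,3) -> caps B=1 W=0
Move 12: W@(0,0) -> caps B=1 W=0

Answer: W.B.
WWBB
WBWB
...B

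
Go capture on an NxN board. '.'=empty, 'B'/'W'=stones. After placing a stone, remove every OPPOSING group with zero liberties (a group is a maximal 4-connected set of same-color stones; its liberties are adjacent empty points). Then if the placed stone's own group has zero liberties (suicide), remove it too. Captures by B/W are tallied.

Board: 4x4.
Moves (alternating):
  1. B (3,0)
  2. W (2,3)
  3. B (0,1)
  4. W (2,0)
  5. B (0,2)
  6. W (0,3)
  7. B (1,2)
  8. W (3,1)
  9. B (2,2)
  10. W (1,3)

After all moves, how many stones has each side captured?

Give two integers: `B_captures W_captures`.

Move 1: B@(3,0) -> caps B=0 W=0
Move 2: W@(2,3) -> caps B=0 W=0
Move 3: B@(0,1) -> caps B=0 W=0
Move 4: W@(2,0) -> caps B=0 W=0
Move 5: B@(0,2) -> caps B=0 W=0
Move 6: W@(0,3) -> caps B=0 W=0
Move 7: B@(1,2) -> caps B=0 W=0
Move 8: W@(3,1) -> caps B=0 W=1
Move 9: B@(2,2) -> caps B=0 W=1
Move 10: W@(1,3) -> caps B=0 W=1

Answer: 0 1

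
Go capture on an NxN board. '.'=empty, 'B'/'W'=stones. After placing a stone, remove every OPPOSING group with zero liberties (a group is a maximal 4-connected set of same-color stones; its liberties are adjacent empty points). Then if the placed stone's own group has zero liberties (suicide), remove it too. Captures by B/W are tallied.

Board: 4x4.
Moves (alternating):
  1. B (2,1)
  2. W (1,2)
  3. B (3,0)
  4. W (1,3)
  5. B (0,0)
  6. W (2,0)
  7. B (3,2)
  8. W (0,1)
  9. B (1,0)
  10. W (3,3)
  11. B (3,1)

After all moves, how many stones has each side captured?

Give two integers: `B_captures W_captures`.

Move 1: B@(2,1) -> caps B=0 W=0
Move 2: W@(1,2) -> caps B=0 W=0
Move 3: B@(3,0) -> caps B=0 W=0
Move 4: W@(1,3) -> caps B=0 W=0
Move 5: B@(0,0) -> caps B=0 W=0
Move 6: W@(2,0) -> caps B=0 W=0
Move 7: B@(3,2) -> caps B=0 W=0
Move 8: W@(0,1) -> caps B=0 W=0
Move 9: B@(1,0) -> caps B=1 W=0
Move 10: W@(3,3) -> caps B=1 W=0
Move 11: B@(3,1) -> caps B=1 W=0

Answer: 1 0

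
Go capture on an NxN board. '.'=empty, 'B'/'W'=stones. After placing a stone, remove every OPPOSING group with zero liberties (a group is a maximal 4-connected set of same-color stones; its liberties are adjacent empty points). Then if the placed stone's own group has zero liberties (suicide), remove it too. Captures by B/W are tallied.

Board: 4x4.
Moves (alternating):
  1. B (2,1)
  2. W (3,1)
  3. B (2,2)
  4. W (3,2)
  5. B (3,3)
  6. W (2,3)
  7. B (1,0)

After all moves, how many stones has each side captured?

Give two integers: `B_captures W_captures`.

Answer: 0 1

Derivation:
Move 1: B@(2,1) -> caps B=0 W=0
Move 2: W@(3,1) -> caps B=0 W=0
Move 3: B@(2,2) -> caps B=0 W=0
Move 4: W@(3,2) -> caps B=0 W=0
Move 5: B@(3,3) -> caps B=0 W=0
Move 6: W@(2,3) -> caps B=0 W=1
Move 7: B@(1,0) -> caps B=0 W=1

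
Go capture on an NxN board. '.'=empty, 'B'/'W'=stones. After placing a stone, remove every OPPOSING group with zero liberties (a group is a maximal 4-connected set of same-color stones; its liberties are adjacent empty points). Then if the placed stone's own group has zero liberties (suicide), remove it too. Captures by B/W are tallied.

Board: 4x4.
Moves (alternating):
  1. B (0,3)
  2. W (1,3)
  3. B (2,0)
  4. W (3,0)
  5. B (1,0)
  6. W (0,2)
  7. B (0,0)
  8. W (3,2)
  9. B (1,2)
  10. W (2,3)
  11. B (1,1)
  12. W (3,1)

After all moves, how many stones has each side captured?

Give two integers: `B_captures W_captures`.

Move 1: B@(0,3) -> caps B=0 W=0
Move 2: W@(1,3) -> caps B=0 W=0
Move 3: B@(2,0) -> caps B=0 W=0
Move 4: W@(3,0) -> caps B=0 W=0
Move 5: B@(1,0) -> caps B=0 W=0
Move 6: W@(0,2) -> caps B=0 W=1
Move 7: B@(0,0) -> caps B=0 W=1
Move 8: W@(3,2) -> caps B=0 W=1
Move 9: B@(1,2) -> caps B=0 W=1
Move 10: W@(2,3) -> caps B=0 W=1
Move 11: B@(1,1) -> caps B=0 W=1
Move 12: W@(3,1) -> caps B=0 W=1

Answer: 0 1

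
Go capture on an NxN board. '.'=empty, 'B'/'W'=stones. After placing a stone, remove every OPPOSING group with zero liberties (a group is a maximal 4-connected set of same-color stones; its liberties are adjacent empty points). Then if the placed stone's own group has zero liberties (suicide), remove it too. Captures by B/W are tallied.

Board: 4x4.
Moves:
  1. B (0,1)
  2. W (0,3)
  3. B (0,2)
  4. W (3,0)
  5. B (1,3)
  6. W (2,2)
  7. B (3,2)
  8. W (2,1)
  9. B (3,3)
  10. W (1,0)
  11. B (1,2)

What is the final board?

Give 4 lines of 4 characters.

Answer: .BB.
W.BB
.WW.
W.BB

Derivation:
Move 1: B@(0,1) -> caps B=0 W=0
Move 2: W@(0,3) -> caps B=0 W=0
Move 3: B@(0,2) -> caps B=0 W=0
Move 4: W@(3,0) -> caps B=0 W=0
Move 5: B@(1,3) -> caps B=1 W=0
Move 6: W@(2,2) -> caps B=1 W=0
Move 7: B@(3,2) -> caps B=1 W=0
Move 8: W@(2,1) -> caps B=1 W=0
Move 9: B@(3,3) -> caps B=1 W=0
Move 10: W@(1,0) -> caps B=1 W=0
Move 11: B@(1,2) -> caps B=1 W=0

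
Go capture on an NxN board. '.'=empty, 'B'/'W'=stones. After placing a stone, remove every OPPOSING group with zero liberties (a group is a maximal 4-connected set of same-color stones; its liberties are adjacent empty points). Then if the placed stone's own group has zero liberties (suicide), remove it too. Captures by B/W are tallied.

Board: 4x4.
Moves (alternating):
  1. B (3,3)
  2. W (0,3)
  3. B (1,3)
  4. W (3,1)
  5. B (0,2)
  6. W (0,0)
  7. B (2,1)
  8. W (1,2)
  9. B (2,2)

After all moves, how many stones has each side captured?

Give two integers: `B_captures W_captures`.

Answer: 1 0

Derivation:
Move 1: B@(3,3) -> caps B=0 W=0
Move 2: W@(0,3) -> caps B=0 W=0
Move 3: B@(1,3) -> caps B=0 W=0
Move 4: W@(3,1) -> caps B=0 W=0
Move 5: B@(0,2) -> caps B=1 W=0
Move 6: W@(0,0) -> caps B=1 W=0
Move 7: B@(2,1) -> caps B=1 W=0
Move 8: W@(1,2) -> caps B=1 W=0
Move 9: B@(2,2) -> caps B=1 W=0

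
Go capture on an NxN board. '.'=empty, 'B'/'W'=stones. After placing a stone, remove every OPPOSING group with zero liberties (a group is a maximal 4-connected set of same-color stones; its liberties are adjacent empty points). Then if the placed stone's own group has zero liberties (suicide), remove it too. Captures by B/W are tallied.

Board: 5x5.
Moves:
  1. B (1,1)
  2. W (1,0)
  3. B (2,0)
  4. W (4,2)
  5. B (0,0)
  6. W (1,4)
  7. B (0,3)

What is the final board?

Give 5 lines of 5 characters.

Move 1: B@(1,1) -> caps B=0 W=0
Move 2: W@(1,0) -> caps B=0 W=0
Move 3: B@(2,0) -> caps B=0 W=0
Move 4: W@(4,2) -> caps B=0 W=0
Move 5: B@(0,0) -> caps B=1 W=0
Move 6: W@(1,4) -> caps B=1 W=0
Move 7: B@(0,3) -> caps B=1 W=0

Answer: B..B.
.B..W
B....
.....
..W..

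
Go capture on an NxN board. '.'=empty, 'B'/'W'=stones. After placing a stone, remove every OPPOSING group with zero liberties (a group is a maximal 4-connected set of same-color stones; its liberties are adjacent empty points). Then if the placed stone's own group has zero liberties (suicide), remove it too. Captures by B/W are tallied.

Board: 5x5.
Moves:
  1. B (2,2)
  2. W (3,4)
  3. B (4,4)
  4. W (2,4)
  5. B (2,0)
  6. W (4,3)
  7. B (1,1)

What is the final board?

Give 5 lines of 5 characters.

Move 1: B@(2,2) -> caps B=0 W=0
Move 2: W@(3,4) -> caps B=0 W=0
Move 3: B@(4,4) -> caps B=0 W=0
Move 4: W@(2,4) -> caps B=0 W=0
Move 5: B@(2,0) -> caps B=0 W=0
Move 6: W@(4,3) -> caps B=0 W=1
Move 7: B@(1,1) -> caps B=0 W=1

Answer: .....
.B...
B.B.W
....W
...W.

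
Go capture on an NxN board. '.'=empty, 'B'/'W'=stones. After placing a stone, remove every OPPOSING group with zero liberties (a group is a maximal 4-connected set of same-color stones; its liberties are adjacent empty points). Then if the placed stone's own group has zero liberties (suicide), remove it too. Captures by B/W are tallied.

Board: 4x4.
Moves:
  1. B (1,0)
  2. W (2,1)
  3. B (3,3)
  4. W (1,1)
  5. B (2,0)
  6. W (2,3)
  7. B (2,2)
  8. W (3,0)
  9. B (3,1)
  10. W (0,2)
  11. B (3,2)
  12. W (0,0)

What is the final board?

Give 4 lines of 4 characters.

Move 1: B@(1,0) -> caps B=0 W=0
Move 2: W@(2,1) -> caps B=0 W=0
Move 3: B@(3,3) -> caps B=0 W=0
Move 4: W@(1,1) -> caps B=0 W=0
Move 5: B@(2,0) -> caps B=0 W=0
Move 6: W@(2,3) -> caps B=0 W=0
Move 7: B@(2,2) -> caps B=0 W=0
Move 8: W@(3,0) -> caps B=0 W=0
Move 9: B@(3,1) -> caps B=1 W=0
Move 10: W@(0,2) -> caps B=1 W=0
Move 11: B@(3,2) -> caps B=1 W=0
Move 12: W@(0,0) -> caps B=1 W=0

Answer: W.W.
BW..
BWBW
.BBB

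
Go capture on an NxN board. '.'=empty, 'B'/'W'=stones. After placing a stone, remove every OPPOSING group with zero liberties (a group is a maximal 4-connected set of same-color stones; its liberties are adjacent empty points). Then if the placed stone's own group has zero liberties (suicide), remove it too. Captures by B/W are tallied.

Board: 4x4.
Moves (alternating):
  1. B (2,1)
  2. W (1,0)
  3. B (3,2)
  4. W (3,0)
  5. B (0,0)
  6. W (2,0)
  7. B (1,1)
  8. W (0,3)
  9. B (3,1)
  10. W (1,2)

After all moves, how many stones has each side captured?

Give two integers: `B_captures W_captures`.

Answer: 3 0

Derivation:
Move 1: B@(2,1) -> caps B=0 W=0
Move 2: W@(1,0) -> caps B=0 W=0
Move 3: B@(3,2) -> caps B=0 W=0
Move 4: W@(3,0) -> caps B=0 W=0
Move 5: B@(0,0) -> caps B=0 W=0
Move 6: W@(2,0) -> caps B=0 W=0
Move 7: B@(1,1) -> caps B=0 W=0
Move 8: W@(0,3) -> caps B=0 W=0
Move 9: B@(3,1) -> caps B=3 W=0
Move 10: W@(1,2) -> caps B=3 W=0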